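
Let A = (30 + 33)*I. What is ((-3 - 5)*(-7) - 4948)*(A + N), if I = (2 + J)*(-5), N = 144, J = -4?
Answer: -3786408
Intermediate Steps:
I = 10 (I = (2 - 4)*(-5) = -2*(-5) = 10)
A = 630 (A = (30 + 33)*10 = 63*10 = 630)
((-3 - 5)*(-7) - 4948)*(A + N) = ((-3 - 5)*(-7) - 4948)*(630 + 144) = (-8*(-7) - 4948)*774 = (56 - 4948)*774 = -4892*774 = -3786408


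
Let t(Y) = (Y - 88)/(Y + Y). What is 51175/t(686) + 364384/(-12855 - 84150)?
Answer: 148058844758/1261065 ≈ 1.1741e+5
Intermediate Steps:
t(Y) = (-88 + Y)/(2*Y) (t(Y) = (-88 + Y)/((2*Y)) = (-88 + Y)*(1/(2*Y)) = (-88 + Y)/(2*Y))
51175/t(686) + 364384/(-12855 - 84150) = 51175/(((½)*(-88 + 686)/686)) + 364384/(-12855 - 84150) = 51175/(((½)*(1/686)*598)) + 364384/(-97005) = 51175/(299/686) + 364384*(-1/97005) = 51175*(686/299) - 364384/97005 = 1526350/13 - 364384/97005 = 148058844758/1261065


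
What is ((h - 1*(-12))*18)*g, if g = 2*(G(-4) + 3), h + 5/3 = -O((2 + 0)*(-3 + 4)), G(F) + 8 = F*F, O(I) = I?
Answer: 3300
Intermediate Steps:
G(F) = -8 + F² (G(F) = -8 + F*F = -8 + F²)
h = -11/3 (h = -5/3 - (2 + 0)*(-3 + 4) = -5/3 - 2 = -11/3 ≈ -3.6667)
g = 22 (g = 2*((-8 + (-4)²) + 3) = 2*((-8 + 16) + 3) = 2*(8 + 3) = 2*11 = 22)
((h - 1*(-12))*18)*g = ((-11/3 - 1*(-12))*18)*22 = ((-11/3 + 12)*18)*22 = ((25/3)*18)*22 = 150*22 = 3300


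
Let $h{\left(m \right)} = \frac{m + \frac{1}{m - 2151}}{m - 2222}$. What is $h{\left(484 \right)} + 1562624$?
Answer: $\frac{57307662363}{36674} \approx 1.5626 \cdot 10^{6}$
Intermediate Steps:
$h{\left(m \right)} = \frac{m + \frac{1}{-2151 + m}}{-2222 + m}$
$h{\left(484 \right)} + 1562624 = \frac{1 + 484^{2} - 1041084}{4779522 + 484^{2} - 2116532} + 1562624 = \frac{1 + 234256 - 1041084}{4779522 + 234256 - 2116532} + 1562624 = \frac{1}{2897246} \left(-806827\right) + 1562624 = - \frac{10213}{36674} + 1562624 = \frac{57307662363}{36674}$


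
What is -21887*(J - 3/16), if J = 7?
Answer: -2385683/16 ≈ -1.4911e+5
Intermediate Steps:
-21887*(J - 3/16) = -21887*(7 - 3/16) = -21887*109/16 = -2385683/16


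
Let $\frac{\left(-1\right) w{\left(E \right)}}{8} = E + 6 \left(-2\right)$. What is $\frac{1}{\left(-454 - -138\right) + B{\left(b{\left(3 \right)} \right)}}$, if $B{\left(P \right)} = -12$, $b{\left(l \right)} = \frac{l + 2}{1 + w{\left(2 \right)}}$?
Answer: $- \frac{1}{328} \approx -0.0030488$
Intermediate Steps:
$w{\left(E \right)} = 96 - 8 E$ ($w{\left(E \right)} = - 8 \left(E + 6 \left(-2\right)\right) = - 8 \left(E - 12\right) = - 8 \left(-12 + E\right) = 96 - 8 E$)
$b{\left(l \right)} = \frac{2}{81} + \frac{l}{81}$ ($b{\left(l \right)} = \frac{l + 2}{1 + \left(96 - 16\right)} = \frac{2 + l}{1 + \left(96 - 16\right)} = \frac{2 + l}{1 + 80} = \frac{2 + l}{81} = \left(2 + l\right) \frac{1}{81} = \frac{2}{81} + \frac{l}{81}$)
$\frac{1}{\left(-454 - -138\right) + B{\left(b{\left(3 \right)} \right)}} = \frac{1}{\left(-454 - -138\right) - 12} = \frac{1}{\left(-454 + 138\right) - 12} = \frac{1}{-316 - 12} = \frac{1}{-328} = - \frac{1}{328}$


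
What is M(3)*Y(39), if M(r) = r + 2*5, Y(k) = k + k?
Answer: 1014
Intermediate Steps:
Y(k) = 2*k
M(r) = 10 + r (M(r) = r + 10 = 10 + r)
M(3)*Y(39) = (10 + 3)*(2*39) = 13*78 = 1014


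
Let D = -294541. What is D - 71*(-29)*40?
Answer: -212181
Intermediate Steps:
D - 71*(-29)*40 = -294541 - 71*(-29)*40 = -294541 - (-2059)*40 = -294541 - 1*(-82360) = -294541 + 82360 = -212181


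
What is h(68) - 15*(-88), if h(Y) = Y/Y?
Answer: 1321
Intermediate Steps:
h(Y) = 1
h(68) - 15*(-88) = 1 - 15*(-88) = 1 - 1*(-1320) = 1 + 1320 = 1321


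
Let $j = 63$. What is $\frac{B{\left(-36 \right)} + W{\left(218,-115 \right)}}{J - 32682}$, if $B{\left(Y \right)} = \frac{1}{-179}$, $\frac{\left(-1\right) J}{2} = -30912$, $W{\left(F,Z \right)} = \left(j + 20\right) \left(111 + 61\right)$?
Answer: $\frac{851801}{1738806} \approx 0.48988$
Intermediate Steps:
$W{\left(F,Z \right)} = 14276$ ($W{\left(F,Z \right)} = \left(63 + 20\right) \left(111 + 61\right) = 83 \cdot 172 = 14276$)
$J = 61824$ ($J = \left(-2\right) \left(-30912\right) = 61824$)
$B{\left(Y \right)} = - \frac{1}{179}$
$\frac{B{\left(-36 \right)} + W{\left(218,-115 \right)}}{J - 32682} = \frac{- \frac{1}{179} + 14276}{61824 - 32682} = \frac{2555403}{179 \cdot 29142} = \frac{2555403}{179} \cdot \frac{1}{29142} = \frac{851801}{1738806}$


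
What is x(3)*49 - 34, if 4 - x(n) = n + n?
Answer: -132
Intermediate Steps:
x(n) = 4 - 2*n (x(n) = 4 - (n + n) = 4 - 2*n)
x(3)*49 - 34 = (4 - 2*3)*49 - 34 = (4 - 6)*49 - 34 = -2*49 - 34 = -98 - 34 = -132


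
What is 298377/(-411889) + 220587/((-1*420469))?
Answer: -216315637656/173186555941 ≈ -1.2490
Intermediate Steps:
298377/(-411889) + 220587/((-1*420469)) = 298377*(-1/411889) + 220587/(-420469) = -298377/411889 + 220587*(-1/420469) = -298377/411889 - 220587/420469 = -216315637656/173186555941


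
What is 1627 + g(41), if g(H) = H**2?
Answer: 3308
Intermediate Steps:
1627 + g(41) = 1627 + 41**2 = 1627 + 1681 = 3308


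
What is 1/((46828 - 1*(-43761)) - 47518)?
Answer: 1/43071 ≈ 2.3217e-5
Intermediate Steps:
1/((46828 - 1*(-43761)) - 47518) = 1/((46828 + 43761) - 47518) = 1/(90589 - 47518) = 1/43071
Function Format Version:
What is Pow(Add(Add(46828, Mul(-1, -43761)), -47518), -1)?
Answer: Rational(1, 43071) ≈ 2.3217e-5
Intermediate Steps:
Pow(Add(Add(46828, Mul(-1, -43761)), -47518), -1) = Pow(Add(Add(46828, 43761), -47518), -1) = Pow(Add(90589, -47518), -1) = Pow(43071, -1) = Rational(1, 43071)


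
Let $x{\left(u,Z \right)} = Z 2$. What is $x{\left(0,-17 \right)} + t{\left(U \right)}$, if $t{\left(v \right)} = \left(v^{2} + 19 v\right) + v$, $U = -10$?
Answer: $-134$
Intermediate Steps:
$t{\left(v \right)} = v^{2} + 20 v$
$x{\left(u,Z \right)} = 2 Z$
$x{\left(0,-17 \right)} + t{\left(U \right)} = 2 \left(-17\right) - 10 \left(20 - 10\right) = -34 - 100 = -134$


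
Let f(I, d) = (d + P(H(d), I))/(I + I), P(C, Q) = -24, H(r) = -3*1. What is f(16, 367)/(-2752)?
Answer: -343/88064 ≈ -0.0038949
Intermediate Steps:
H(r) = -3
f(I, d) = (-24 + d)/(2*I) (f(I, d) = (d - 24)/(I + I) = (-24 + d)/((2*I)) = (-24 + d)*(1/(2*I)) = (-24 + d)/(2*I))
f(16, 367)/(-2752) = ((1/2)*(-24 + 367)/16)/(-2752) = ((1/2)*(1/16)*343)*(-1/2752) = (343/32)*(-1/2752) = -343/88064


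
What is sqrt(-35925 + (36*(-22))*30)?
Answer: I*sqrt(59685) ≈ 244.31*I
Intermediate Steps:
sqrt(-35925 + (36*(-22))*30) = sqrt(-35925 - 792*30) = sqrt(-35925 - 23760) = sqrt(-59685) = I*sqrt(59685)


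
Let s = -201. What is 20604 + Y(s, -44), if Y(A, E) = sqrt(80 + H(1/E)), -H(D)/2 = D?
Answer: 20604 + sqrt(38742)/22 ≈ 20613.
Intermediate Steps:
H(D) = -2*D
Y(A, E) = sqrt(80 - 2/E)
20604 + Y(s, -44) = 20604 + sqrt(80 - 2/(-44)) = 20604 + sqrt(80 - 2*(-1/44)) = 20604 + sqrt(80 + 1/22) = 20604 + sqrt(1761/22) = 20604 + sqrt(38742)/22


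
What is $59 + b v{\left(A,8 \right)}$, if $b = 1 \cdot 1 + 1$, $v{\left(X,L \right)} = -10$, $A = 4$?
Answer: $39$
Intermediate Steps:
$b = 2$ ($b = 1 + 1 = 2$)
$59 + b v{\left(A,8 \right)} = 59 + 2 \left(-10\right) = 59 - 20 = 39$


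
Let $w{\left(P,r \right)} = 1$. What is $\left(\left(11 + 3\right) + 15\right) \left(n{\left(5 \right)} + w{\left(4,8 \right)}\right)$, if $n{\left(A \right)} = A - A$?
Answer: $29$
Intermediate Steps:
$n{\left(A \right)} = 0$
$\left(\left(11 + 3\right) + 15\right) \left(n{\left(5 \right)} + w{\left(4,8 \right)}\right) = \left(\left(11 + 3\right) + 15\right) \left(0 + 1\right) = \left(14 + 15\right) 1 = 29 \cdot 1 = 29$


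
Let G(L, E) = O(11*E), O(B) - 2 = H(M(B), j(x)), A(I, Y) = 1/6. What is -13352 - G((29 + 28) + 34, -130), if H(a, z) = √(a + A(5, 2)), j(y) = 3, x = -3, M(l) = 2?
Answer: -13354 - √78/6 ≈ -13355.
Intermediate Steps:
A(I, Y) = ⅙
H(a, z) = √(⅙ + a) (H(a, z) = √(a + ⅙) = √(⅙ + a))
O(B) = 2 + √78/6 (O(B) = 2 + √(6 + 36*2)/6 = 2 + √(6 + 72)/6 = 2 + √78/6)
G(L, E) = 2 + √78/6
-13352 - G((29 + 28) + 34, -130) = -13352 - (2 + √78/6) = -13352 + (-2 - √78/6) = -13354 - √78/6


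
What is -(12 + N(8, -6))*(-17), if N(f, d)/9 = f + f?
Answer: 2652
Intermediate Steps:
N(f, d) = 18*f (N(f, d) = 9*(f + f) = 9*(2*f) = 18*f)
-(12 + N(8, -6))*(-17) = -(12 + 18*8)*(-17) = -(12 + 144)*(-17) = -156*(-17) = -1*(-2652) = 2652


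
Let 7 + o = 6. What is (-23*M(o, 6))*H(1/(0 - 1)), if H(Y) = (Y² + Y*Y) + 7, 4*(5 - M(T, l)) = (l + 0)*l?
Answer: 828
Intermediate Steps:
o = -1 (o = -7 + 6 = -1)
M(T, l) = 5 - l²/4 (M(T, l) = 5 - (l + 0)*l/4 = 5 - l*l/4 = 5 - l²/4)
H(Y) = 7 + 2*Y² (H(Y) = (Y² + Y²) + 7 = 2*Y² + 7 = 7 + 2*Y²)
(-23*M(o, 6))*H(1/(0 - 1)) = (-23*(5 - ¼*6²))*(7 + 2*(1/(0 - 1))²) = (-23*(5 - ¼*36))*(7 + 2*(1/(-1))²) = (-23*(5 - 9))*(7 + 2*(-1)²) = (-23*(-4))*(7 + 2*1) = 92*(7 + 2) = 92*9 = 828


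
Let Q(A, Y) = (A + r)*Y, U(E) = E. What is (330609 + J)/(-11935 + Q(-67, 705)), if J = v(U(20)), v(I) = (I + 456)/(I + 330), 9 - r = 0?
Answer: -8265259/1320625 ≈ -6.2586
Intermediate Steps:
r = 9 (r = 9 - 1*0 = 9 + 0 = 9)
v(I) = (456 + I)/(330 + I)
J = 34/25 (J = (456 + 20)/(330 + 20) = 476/350 = (1/350)*476 = 34/25 ≈ 1.3600)
Q(A, Y) = Y*(9 + A) (Q(A, Y) = (A + 9)*Y = (9 + A)*Y = Y*(9 + A))
(330609 + J)/(-11935 + Q(-67, 705)) = (330609 + 34/25)/(-11935 + 705*(9 - 67)) = 8265259/(25*(-11935 + 705*(-58))) = 8265259/(25*(-11935 - 40890)) = (8265259/25)/(-52825) = (8265259/25)*(-1/52825) = -8265259/1320625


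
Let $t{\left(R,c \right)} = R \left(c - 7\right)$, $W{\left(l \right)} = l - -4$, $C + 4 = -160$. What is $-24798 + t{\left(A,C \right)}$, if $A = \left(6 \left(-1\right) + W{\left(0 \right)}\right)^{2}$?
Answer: $-25482$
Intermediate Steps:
$C = -164$ ($C = -4 - 160 = -164$)
$W{\left(l \right)} = 4 + l$ ($W{\left(l \right)} = l + 4 = 4 + l$)
$A = 4$ ($A = \left(6 \left(-1\right) + \left(4 + 0\right)\right)^{2} = \left(-6 + 4\right)^{2} = \left(-2\right)^{2} = 4$)
$t{\left(R,c \right)} = R \left(-7 + c\right)$
$-24798 + t{\left(A,C \right)} = -24798 + 4 \left(-7 - 164\right) = -24798 + 4 \left(-171\right) = -24798 - 684 = -25482$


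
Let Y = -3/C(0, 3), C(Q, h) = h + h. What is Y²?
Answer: ¼ ≈ 0.25000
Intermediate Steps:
C(Q, h) = 2*h
Y = -½ (Y = -3/(2*3) = -3/6 = -3*⅙ = -½ ≈ -0.50000)
Y² = (-½)² = ¼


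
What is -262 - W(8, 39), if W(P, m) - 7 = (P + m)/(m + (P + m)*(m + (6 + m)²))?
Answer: -26105690/97047 ≈ -269.00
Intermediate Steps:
W(P, m) = 7 + (P + m)/(m + (P + m)*(m + (6 + m)²))
-262 - W(8, 39) = -262 - (8 + 7*39² + 8*39 + 7*8*39 + 7*8*(6 + 39)² + 7*39*(6 + 39)²)/(39 + 39² + 8*39 + 8*(6 + 39)² + 39*(6 + 39)²) = -262 - (8 + 7*1521 + 312 + 2184 + 7*8*45² + 7*39*45²)/(39 + 1521 + 312 + 8*45² + 39*45²) = -262 - (8 + 10647 + 312 + 2184 + 7*8*2025 + 7*39*2025)/(39 + 1521 + 312 + 8*2025 + 39*2025) = -262 - (8 + 10647 + 312 + 2184 + 113400 + 552825)/(39 + 1521 + 312 + 16200 + 78975) = -262 - 679376/97047 = -26105690/97047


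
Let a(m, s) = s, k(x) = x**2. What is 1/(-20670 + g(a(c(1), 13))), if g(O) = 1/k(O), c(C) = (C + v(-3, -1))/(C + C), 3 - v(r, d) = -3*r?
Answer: -169/3493229 ≈ -4.8379e-5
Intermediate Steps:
v(r, d) = 3 + 3*r (v(r, d) = 3 - (-3)*r = 3 + 3*r)
c(C) = (-6 + C)/(2*C) (c(C) = (C + (3 + 3*(-3)))/(C + C) = (C + (3 - 9))/((2*C)) = (C - 6)*(1/(2*C)) = (-6 + C)*(1/(2*C)) = (-6 + C)/(2*C))
g(O) = O**(-2) (g(O) = 1/(O**2) = O**(-2))
1/(-20670 + g(a(c(1), 13))) = 1/(-20670 + 13**(-2)) = 1/(-20670 + 1/169) = 1/(-3493229/169) = -169/3493229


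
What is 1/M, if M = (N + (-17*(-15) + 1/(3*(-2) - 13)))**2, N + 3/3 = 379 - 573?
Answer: 361/1297321 ≈ 0.00027827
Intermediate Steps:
N = -195 (N = -1 + (379 - 573) = -1 - 194 = -195)
M = 1297321/361 (M = (-195 + (-17*(-15) + 1/(3*(-2) - 13)))**2 = (-195 + (255 + 1/(-6 - 13)))**2 = (-195 + (255 + 1/(-19)))**2 = (-195 + (255 - 1/19))**2 = (-195 + 4844/19)**2 = (1139/19)**2 = 1297321/361 ≈ 3593.7)
1/M = 1/(1297321/361) = 361/1297321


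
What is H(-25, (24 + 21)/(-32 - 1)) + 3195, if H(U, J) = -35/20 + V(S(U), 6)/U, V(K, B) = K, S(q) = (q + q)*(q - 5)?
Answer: 12533/4 ≈ 3133.3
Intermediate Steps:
S(q) = 2*q*(-5 + q) (S(q) = (2*q)*(-5 + q) = 2*q*(-5 + q))
H(U, J) = -47/4 + 2*U (H(U, J) = -35/20 + (2*U*(-5 + U))/U = -35*1/20 + (-10 + 2*U) = -7/4 + (-10 + 2*U) = -47/4 + 2*U)
H(-25, (24 + 21)/(-32 - 1)) + 3195 = (-47/4 + 2*(-25)) + 3195 = (-47/4 - 50) + 3195 = -247/4 + 3195 = 12533/4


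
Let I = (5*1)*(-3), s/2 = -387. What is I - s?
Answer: 759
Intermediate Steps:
s = -774 (s = 2*(-387) = -774)
I = -15 (I = 5*(-3) = -15)
I - s = -15 - 1*(-774) = -15 + 774 = 759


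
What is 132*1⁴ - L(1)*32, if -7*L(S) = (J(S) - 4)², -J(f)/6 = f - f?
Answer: 1436/7 ≈ 205.14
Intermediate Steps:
J(f) = 0 (J(f) = -6*(f - f) = -6*0 = 0)
L(S) = -16/7 (L(S) = -(0 - 4)²/7 = -⅐*(-4)² = -⅐*16 = -16/7)
132*1⁴ - L(1)*32 = 132*1⁴ - (-16)*32/7 = 132*1 - 1*(-512/7) = 132 + 512/7 = 1436/7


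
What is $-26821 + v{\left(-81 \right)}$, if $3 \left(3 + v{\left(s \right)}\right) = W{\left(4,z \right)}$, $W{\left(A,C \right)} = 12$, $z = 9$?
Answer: $-26820$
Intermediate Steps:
$v{\left(s \right)} = 1$ ($v{\left(s \right)} = -3 + \frac{1}{3} \cdot 12 = -3 + 4 = 1$)
$-26821 + v{\left(-81 \right)} = -26821 + 1 = -26820$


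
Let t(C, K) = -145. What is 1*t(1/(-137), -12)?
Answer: -145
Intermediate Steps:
1*t(1/(-137), -12) = 1*(-145) = -145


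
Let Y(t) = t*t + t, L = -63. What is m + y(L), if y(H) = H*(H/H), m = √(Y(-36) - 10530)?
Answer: -63 + 3*I*√1030 ≈ -63.0 + 96.281*I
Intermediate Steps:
Y(t) = t + t² (Y(t) = t² + t = t + t²)
m = 3*I*√1030 (m = √(-36*(1 - 36) - 10530) = √(-36*(-35) - 10530) = √(1260 - 10530) = √(-9270) = 3*I*√1030 ≈ 96.281*I)
y(H) = H (y(H) = H*1 = H)
m + y(L) = 3*I*√1030 - 63 = -63 + 3*I*√1030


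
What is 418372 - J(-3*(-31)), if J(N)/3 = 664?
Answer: 416380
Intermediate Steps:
J(N) = 1992 (J(N) = 3*664 = 1992)
418372 - J(-3*(-31)) = 418372 - 1*1992 = 418372 - 1992 = 416380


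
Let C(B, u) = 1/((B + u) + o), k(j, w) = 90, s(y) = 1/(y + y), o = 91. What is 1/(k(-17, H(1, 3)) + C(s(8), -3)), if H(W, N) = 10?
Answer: 1409/126826 ≈ 0.011110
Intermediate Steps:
s(y) = 1/(2*y)
C(B, u) = 1/(91 + B + u) (C(B, u) = 1/((B + u) + 91) = 1/(91 + B + u))
1/(k(-17, H(1, 3)) + C(s(8), -3)) = 1/(90 + 1/(91 + (½)/8 - 3)) = 1/(90 + 1/(91 + (½)*(⅛) - 3)) = 1/(90 + 1/(91 + 1/16 - 3)) = 1/(90 + 1/(1409/16)) = 1/(90 + 16/1409) = 1/(126826/1409) = 1409/126826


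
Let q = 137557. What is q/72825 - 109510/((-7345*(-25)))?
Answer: 138270707/106979925 ≈ 1.2925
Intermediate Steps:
q/72825 - 109510/((-7345*(-25))) = 137557/72825 - 109510/((-7345*(-25))) = 137557*(1/72825) - 109510/183625 = 137557/72825 - 109510*1/183625 = 137557/72825 - 21902/36725 = 138270707/106979925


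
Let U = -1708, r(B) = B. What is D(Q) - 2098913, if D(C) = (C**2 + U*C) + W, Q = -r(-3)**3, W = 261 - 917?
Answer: -2144956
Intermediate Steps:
W = -656
Q = 27 (Q = -1*(-3)**3 = -1*(-27) = 27)
D(C) = -656 + C**2 - 1708*C (D(C) = (C**2 - 1708*C) - 656 = -656 + C**2 - 1708*C)
D(Q) - 2098913 = (-656 + 27**2 - 1708*27) - 2098913 = (-656 + 729 - 46116) - 2098913 = -46043 - 2098913 = -2144956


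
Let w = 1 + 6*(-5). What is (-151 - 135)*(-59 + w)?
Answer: 25168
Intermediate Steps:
w = -29 (w = 1 - 30 = -29)
(-151 - 135)*(-59 + w) = (-151 - 135)*(-59 - 29) = -286*(-88) = 25168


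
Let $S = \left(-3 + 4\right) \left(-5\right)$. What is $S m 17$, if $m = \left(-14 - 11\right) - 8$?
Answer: $2805$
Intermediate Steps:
$m = -33$ ($m = -25 - 8 = -33$)
$S = -5$ ($S = 1 \left(-5\right) = -5$)
$S m 17 = \left(-5\right) \left(-33\right) 17 = 165 \cdot 17 = 2805$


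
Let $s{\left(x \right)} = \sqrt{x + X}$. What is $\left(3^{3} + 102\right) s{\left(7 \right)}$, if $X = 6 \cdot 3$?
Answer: $645$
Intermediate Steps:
$X = 18$
$s{\left(x \right)} = \sqrt{18 + x}$ ($s{\left(x \right)} = \sqrt{x + 18} = \sqrt{18 + x}$)
$\left(3^{3} + 102\right) s{\left(7 \right)} = \left(3^{3} + 102\right) \sqrt{18 + 7} = \left(27 + 102\right) \sqrt{25} = 129 \cdot 5 = 645$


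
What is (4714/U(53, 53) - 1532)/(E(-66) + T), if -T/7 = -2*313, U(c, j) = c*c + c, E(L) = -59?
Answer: -199085/562383 ≈ -0.35400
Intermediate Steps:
U(c, j) = c + c² (U(c, j) = c² + c = c + c²)
T = 4382 (T = -(-14)*313 = -7*(-626) = 4382)
(4714/U(53, 53) - 1532)/(E(-66) + T) = (4714/((53*(1 + 53))) - 1532)/(-59 + 4382) = (4714/((53*54)) - 1532)/4323 = (4714/2862 - 1532)*(1/4323) = (4714*(1/2862) - 1532)*(1/4323) = (2357/1431 - 1532)*(1/4323) = -2189935/1431*1/4323 = -199085/562383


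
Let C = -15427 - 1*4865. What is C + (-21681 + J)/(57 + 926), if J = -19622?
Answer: -19988339/983 ≈ -20334.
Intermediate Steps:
C = -20292 (C = -15427 - 4865 = -20292)
C + (-21681 + J)/(57 + 926) = -20292 + (-21681 - 19622)/(57 + 926) = -20292 - 41303/983 = -19988339/983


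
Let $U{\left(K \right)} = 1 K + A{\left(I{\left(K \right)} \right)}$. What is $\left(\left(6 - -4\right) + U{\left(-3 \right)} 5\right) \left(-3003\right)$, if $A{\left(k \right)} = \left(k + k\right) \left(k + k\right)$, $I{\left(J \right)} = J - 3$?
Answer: $-2147145$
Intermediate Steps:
$I{\left(J \right)} = -3 + J$
$A{\left(k \right)} = 4 k^{2}$ ($A{\left(k \right)} = 2 k 2 k = 4 k^{2}$)
$U{\left(K \right)} = K + 4 \left(-3 + K\right)^{2}$ ($U{\left(K \right)} = 1 K + 4 \left(-3 + K\right)^{2} = K + 4 \left(-3 + K\right)^{2}$)
$\left(\left(6 - -4\right) + U{\left(-3 \right)} 5\right) \left(-3003\right) = \left(\left(6 - -4\right) + \left(-3 + 4 \left(-3 - 3\right)^{2}\right) 5\right) \left(-3003\right) = \left(\left(6 + 4\right) + \left(-3 + 4 \left(-6\right)^{2}\right) 5\right) \left(-3003\right) = \left(10 + \left(-3 + 4 \cdot 36\right) 5\right) \left(-3003\right) = \left(10 + \left(-3 + 144\right) 5\right) \left(-3003\right) = \left(10 + 141 \cdot 5\right) \left(-3003\right) = \left(10 + 705\right) \left(-3003\right) = 715 \left(-3003\right) = -2147145$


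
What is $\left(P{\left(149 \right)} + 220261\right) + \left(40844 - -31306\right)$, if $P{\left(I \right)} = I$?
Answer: $292560$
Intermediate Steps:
$\left(P{\left(149 \right)} + 220261\right) + \left(40844 - -31306\right) = \left(149 + 220261\right) + \left(40844 - -31306\right) = 220410 + \left(40844 + 31306\right) = 220410 + 72150 = 292560$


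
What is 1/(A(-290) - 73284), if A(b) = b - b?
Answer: -1/73284 ≈ -1.3646e-5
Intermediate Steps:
A(b) = 0
1/(A(-290) - 73284) = 1/(0 - 73284) = 1/(-73284) = -1/73284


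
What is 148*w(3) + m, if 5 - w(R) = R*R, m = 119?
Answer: -473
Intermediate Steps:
w(R) = 5 - R**2 (w(R) = 5 - R*R = 5 - R**2)
148*w(3) + m = 148*(5 - 1*3**2) + 119 = 148*(5 - 1*9) + 119 = 148*(5 - 9) + 119 = 148*(-4) + 119 = -592 + 119 = -473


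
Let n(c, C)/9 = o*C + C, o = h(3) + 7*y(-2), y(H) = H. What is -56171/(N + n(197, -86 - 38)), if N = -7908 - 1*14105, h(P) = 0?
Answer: 56171/7505 ≈ 7.4845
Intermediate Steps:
o = -14 (o = 0 + 7*(-2) = 0 - 14 = -14)
n(c, C) = -117*C (n(c, C) = 9*(-14*C + C) = 9*(-13*C) = -117*C)
N = -22013 (N = -7908 - 14105 = -22013)
-56171/(N + n(197, -86 - 38)) = -56171/(-22013 - 117*(-86 - 38)) = -56171/(-22013 - 117*(-124)) = -56171/(-22013 + 14508) = -56171/(-7505) = -56171*(-1/7505) = 56171/7505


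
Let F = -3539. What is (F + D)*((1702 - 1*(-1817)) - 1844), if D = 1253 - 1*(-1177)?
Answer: -1857575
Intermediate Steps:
D = 2430 (D = 1253 + 1177 = 2430)
(F + D)*((1702 - 1*(-1817)) - 1844) = (-3539 + 2430)*((1702 - 1*(-1817)) - 1844) = -1109*((1702 + 1817) - 1844) = -1109*(3519 - 1844) = -1109*1675 = -1857575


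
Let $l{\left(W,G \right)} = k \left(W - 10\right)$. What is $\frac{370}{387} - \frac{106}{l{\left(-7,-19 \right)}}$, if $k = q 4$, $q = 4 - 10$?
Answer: $\frac{18323}{26316} \approx 0.69627$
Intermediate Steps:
$q = -6$ ($q = 4 - 10 = -6$)
$k = -24$ ($k = \left(-6\right) 4 = -24$)
$l{\left(W,G \right)} = 240 - 24 W$ ($l{\left(W,G \right)} = - 24 \left(W - 10\right) = - 24 \left(-10 + W\right) = 240 - 24 W$)
$\frac{370}{387} - \frac{106}{l{\left(-7,-19 \right)}} = \frac{370}{387} - \frac{106}{240 - -168} = 370 \cdot \frac{1}{387} - \frac{106}{240 + 168} = \frac{370}{387} - \frac{106}{408} = \frac{370}{387} - \frac{53}{204} = \frac{18323}{26316}$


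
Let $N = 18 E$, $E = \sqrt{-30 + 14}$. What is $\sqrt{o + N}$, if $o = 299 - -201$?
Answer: $2 \sqrt{125 + 18 i} \approx 22.418 + 1.6058 i$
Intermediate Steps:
$o = 500$ ($o = 299 + \left(-979 + 1180\right) = 299 + 201 = 500$)
$E = 4 i$ ($E = \sqrt{-16} = 4 i \approx 4.0 i$)
$N = 72 i$ ($N = 18 \cdot 4 i = 72 i \approx 72.0 i$)
$\sqrt{o + N} = \sqrt{500 + 72 i}$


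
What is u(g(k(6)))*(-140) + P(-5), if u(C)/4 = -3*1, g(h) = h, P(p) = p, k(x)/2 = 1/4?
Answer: 1675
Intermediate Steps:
k(x) = ½ (k(x) = 2/4 = 2*(¼) = ½)
u(C) = -12 (u(C) = 4*(-3*1) = 4*(-3) = -12)
u(g(k(6)))*(-140) + P(-5) = -12*(-140) - 5 = 1680 - 5 = 1675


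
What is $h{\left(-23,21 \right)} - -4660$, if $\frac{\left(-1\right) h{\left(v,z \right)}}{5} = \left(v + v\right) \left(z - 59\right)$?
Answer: $-4080$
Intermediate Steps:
$h{\left(v,z \right)} = - 10 v \left(-59 + z\right)$ ($h{\left(v,z \right)} = - 5 \left(v + v\right) \left(z - 59\right) = - 5 \cdot 2 v \left(-59 + z\right) = - 10 v \left(-59 + z\right)$)
$h{\left(-23,21 \right)} - -4660 = 10 \left(-23\right) \left(59 - 21\right) - -4660 = 10 \left(-23\right) \left(59 - 21\right) + 4660 = 10 \left(-23\right) 38 + 4660 = -8740 + 4660 = -4080$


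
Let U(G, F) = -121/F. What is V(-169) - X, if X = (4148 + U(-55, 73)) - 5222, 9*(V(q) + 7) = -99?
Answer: 77209/73 ≈ 1057.7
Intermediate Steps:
V(q) = -18 (V(q) = -7 + (⅑)*(-99) = -7 - 11 = -18)
X = -78523/73 (X = (4148 - 121/73) - 5222 = 302683/73 - 5222 = -78523/73 ≈ -1075.7)
V(-169) - X = -18 - 1*(-78523/73) = -18 + 78523/73 = 77209/73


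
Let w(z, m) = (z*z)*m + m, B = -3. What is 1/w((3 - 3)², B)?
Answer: -⅓ ≈ -0.33333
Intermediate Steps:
w(z, m) = m + m*z² (w(z, m) = z²*m + m = m*z² + m = m + m*z²)
1/w((3 - 3)², B) = 1/(-3*(1 + ((3 - 3)²)²)) = 1/(-3*(1 + (0²)²)) = 1/(-3*(1 + 0²)) = 1/(-3*(1 + 0)) = 1/(-3*1) = 1/(-3) = -⅓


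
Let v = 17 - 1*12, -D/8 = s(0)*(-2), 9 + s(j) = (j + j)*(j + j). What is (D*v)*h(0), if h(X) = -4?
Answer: 2880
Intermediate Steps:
s(j) = -9 + 4*j**2 (s(j) = -9 + (j + j)*(j + j) = -9 + (2*j)*(2*j) = -9 + 4*j**2)
D = -144 (D = -8*(-9 + 4*0**2)*(-2) = -8*(-9 + 4*0)*(-2) = -8*(-9 + 0)*(-2) = -(-72)*(-2) = -8*18 = -144)
v = 5 (v = 17 - 12 = 5)
(D*v)*h(0) = -144*5*(-4) = -720*(-4) = 2880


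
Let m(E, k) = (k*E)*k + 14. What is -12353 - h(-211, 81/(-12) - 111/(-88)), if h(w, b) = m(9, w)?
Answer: -413056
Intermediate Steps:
m(E, k) = 14 + E*k**2 (m(E, k) = (E*k)*k + 14 = E*k**2 + 14 = 14 + E*k**2)
h(w, b) = 14 + 9*w**2
-12353 - h(-211, 81/(-12) - 111/(-88)) = -12353 - (14 + 9*(-211)**2) = -12353 - (14 + 9*44521) = -12353 - (14 + 400689) = -12353 - 1*400703 = -12353 - 400703 = -413056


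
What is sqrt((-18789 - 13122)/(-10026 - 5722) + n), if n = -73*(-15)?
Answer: sqrt(68015497827)/7874 ≈ 33.121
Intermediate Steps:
n = 1095
sqrt((-18789 - 13122)/(-10026 - 5722) + n) = sqrt((-18789 - 13122)/(-10026 - 5722) + 1095) = sqrt(-31911/(-15748) + 1095) = sqrt(-31911*(-1/15748) + 1095) = sqrt(31911/15748 + 1095) = sqrt(17275971/15748) = sqrt(68015497827)/7874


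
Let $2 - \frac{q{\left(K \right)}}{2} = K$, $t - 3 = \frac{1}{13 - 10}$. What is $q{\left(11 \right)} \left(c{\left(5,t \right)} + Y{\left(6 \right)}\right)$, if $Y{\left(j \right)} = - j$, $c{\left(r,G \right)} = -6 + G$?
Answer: $156$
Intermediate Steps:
$t = \frac{10}{3}$ ($t = 3 + \frac{1}{13 - 10} = 3 + \frac{1}{3} = \frac{10}{3} \approx 3.3333$)
$q{\left(K \right)} = 4 - 2 K$
$q{\left(11 \right)} \left(c{\left(5,t \right)} + Y{\left(6 \right)}\right) = \left(4 - 22\right) \left(\left(-6 + \frac{10}{3}\right) - 6\right) = \left(4 - 22\right) \left(- \frac{8}{3} - 6\right) = \left(-18\right) \left(- \frac{26}{3}\right) = 156$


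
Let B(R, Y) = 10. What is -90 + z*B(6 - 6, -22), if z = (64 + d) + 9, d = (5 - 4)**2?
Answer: 650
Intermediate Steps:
d = 1 (d = 1**2 = 1)
z = 74 (z = (64 + 1) + 9 = 65 + 9 = 74)
-90 + z*B(6 - 6, -22) = -90 + 74*10 = -90 + 740 = 650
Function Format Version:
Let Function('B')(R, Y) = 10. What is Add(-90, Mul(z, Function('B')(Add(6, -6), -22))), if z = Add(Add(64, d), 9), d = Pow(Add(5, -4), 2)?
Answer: 650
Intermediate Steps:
d = 1 (d = Pow(1, 2) = 1)
z = 74 (z = Add(Add(64, 1), 9) = Add(65, 9) = 74)
Add(-90, Mul(z, Function('B')(Add(6, -6), -22))) = Add(-90, Mul(74, 10)) = Add(-90, 740) = 650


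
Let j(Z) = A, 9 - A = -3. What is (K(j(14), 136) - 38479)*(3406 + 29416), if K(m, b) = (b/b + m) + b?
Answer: -1258067260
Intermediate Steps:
A = 12 (A = 9 - 1*(-3) = 9 + 3 = 12)
j(Z) = 12
K(m, b) = 1 + b + m (K(m, b) = (1 + m) + b = 1 + b + m)
(K(j(14), 136) - 38479)*(3406 + 29416) = ((1 + 136 + 12) - 38479)*(3406 + 29416) = (149 - 38479)*32822 = -38330*32822 = -1258067260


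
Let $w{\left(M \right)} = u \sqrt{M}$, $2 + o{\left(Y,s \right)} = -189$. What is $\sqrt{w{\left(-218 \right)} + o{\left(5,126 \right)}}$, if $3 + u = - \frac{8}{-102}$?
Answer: $\frac{\sqrt{-496791 - 7599 i \sqrt{218}}}{51} \approx 1.5509 - 13.907 i$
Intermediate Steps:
$u = - \frac{149}{51}$ ($u = -3 - \frac{8}{-102} = -3 - - \frac{4}{51} = -3 + \frac{4}{51} = - \frac{149}{51} \approx -2.9216$)
$o{\left(Y,s \right)} = -191$ ($o{\left(Y,s \right)} = -2 - 189 = -191$)
$w{\left(M \right)} = - \frac{149 \sqrt{M}}{51}$
$\sqrt{w{\left(-218 \right)} + o{\left(5,126 \right)}} = \sqrt{- \frac{149 \sqrt{-218}}{51} - 191} = \sqrt{- \frac{149 i \sqrt{218}}{51} - 191} = \sqrt{-191 - \frac{149 i \sqrt{218}}{51}}$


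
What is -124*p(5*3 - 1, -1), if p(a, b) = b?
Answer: 124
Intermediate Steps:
-124*p(5*3 - 1, -1) = -124*(-1) = 124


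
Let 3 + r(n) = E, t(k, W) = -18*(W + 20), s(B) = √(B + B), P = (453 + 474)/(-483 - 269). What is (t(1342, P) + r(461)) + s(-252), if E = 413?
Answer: 27143/376 + 6*I*√14 ≈ 72.189 + 22.45*I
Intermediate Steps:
P = -927/752 (P = 927/(-752) = 927*(-1/752) = -927/752 ≈ -1.2327)
s(B) = √2*√B (s(B) = √(2*B) = √2*√B)
t(k, W) = -360 - 18*W (t(k, W) = -18*(20 + W) = -360 - 18*W)
r(n) = 410 (r(n) = -3 + 413 = 410)
(t(1342, P) + r(461)) + s(-252) = ((-360 - 18*(-927/752)) + 410) + √2*√(-252) = ((-360 + 8343/376) + 410) + √2*(6*I*√7) = (-127017/376 + 410) + 6*I*√14 = 27143/376 + 6*I*√14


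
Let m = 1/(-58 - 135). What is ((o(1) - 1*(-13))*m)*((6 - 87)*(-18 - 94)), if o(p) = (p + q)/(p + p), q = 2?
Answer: -131544/193 ≈ -681.58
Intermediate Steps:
o(p) = (2 + p)/(2*p) (o(p) = (p + 2)/(p + p) = (2 + p)/((2*p)) = (2 + p)*(1/(2*p)) = (2 + p)/(2*p))
m = -1/193 (m = 1/(-193) = -1/193 ≈ -0.0051813)
((o(1) - 1*(-13))*m)*((6 - 87)*(-18 - 94)) = (((½)*(2 + 1)/1 - 1*(-13))*(-1/193))*((6 - 87)*(-18 - 94)) = (((½)*1*3 + 13)*(-1/193))*(-81*(-112)) = ((3/2 + 13)*(-1/193))*9072 = ((29/2)*(-1/193))*9072 = -29/386*9072 = -131544/193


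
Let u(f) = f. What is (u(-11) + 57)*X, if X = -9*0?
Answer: 0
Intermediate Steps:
X = 0
(u(-11) + 57)*X = (-11 + 57)*0 = 46*0 = 0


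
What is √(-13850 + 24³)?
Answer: I*√26 ≈ 5.099*I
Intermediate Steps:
√(-13850 + 24³) = √(-13850 + 13824) = √(-26) = I*√26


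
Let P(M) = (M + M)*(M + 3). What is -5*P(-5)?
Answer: -100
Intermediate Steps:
P(M) = 2*M*(3 + M) (P(M) = (2*M)*(3 + M) = 2*M*(3 + M))
-5*P(-5) = -10*(-5)*(3 - 5) = -10*(-5)*(-2) = -5*20 = -100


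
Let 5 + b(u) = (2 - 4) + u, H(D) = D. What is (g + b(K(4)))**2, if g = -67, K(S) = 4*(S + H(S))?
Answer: 1764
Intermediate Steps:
K(S) = 8*S (K(S) = 4*(S + S) = 4*(2*S) = 8*S)
b(u) = -7 + u (b(u) = -5 + ((2 - 4) + u) = -5 + (-2 + u) = -7 + u)
(g + b(K(4)))**2 = (-67 + (-7 + 8*4))**2 = (-67 + (-7 + 32))**2 = (-67 + 25)**2 = (-42)**2 = 1764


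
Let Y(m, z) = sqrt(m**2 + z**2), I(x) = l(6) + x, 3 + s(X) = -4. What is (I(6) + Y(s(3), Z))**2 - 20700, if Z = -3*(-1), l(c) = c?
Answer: -20498 + 24*sqrt(58) ≈ -20315.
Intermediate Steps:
s(X) = -7 (s(X) = -3 - 4 = -7)
Z = 3
I(x) = 6 + x
(I(6) + Y(s(3), Z))**2 - 20700 = ((6 + 6) + sqrt((-7)**2 + 3**2))**2 - 20700 = (12 + sqrt(49 + 9))**2 - 20700 = (12 + sqrt(58))**2 - 20700 = -20700 + (12 + sqrt(58))**2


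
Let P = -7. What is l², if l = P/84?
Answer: 1/144 ≈ 0.0069444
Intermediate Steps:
l = -1/12 (l = -7/84 = -7*1/84 = -1/12 ≈ -0.083333)
l² = (-1/12)² = 1/144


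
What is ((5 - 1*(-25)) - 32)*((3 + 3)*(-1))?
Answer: 12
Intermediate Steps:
((5 - 1*(-25)) - 32)*((3 + 3)*(-1)) = ((5 + 25) - 32)*(6*(-1)) = (30 - 32)*(-6) = -2*(-6) = 12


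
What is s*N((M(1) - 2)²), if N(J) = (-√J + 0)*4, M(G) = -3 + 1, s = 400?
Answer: -6400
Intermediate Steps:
M(G) = -2
N(J) = -4*√J (N(J) = -√J*4 = -4*√J)
s*N((M(1) - 2)²) = 400*(-4*√((-2 - 2)²)) = 400*(-4*√((-4)²)) = 400*(-4*√16) = 400*(-4*4) = 400*(-16) = -6400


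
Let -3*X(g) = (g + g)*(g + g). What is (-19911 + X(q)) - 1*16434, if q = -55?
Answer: -121135/3 ≈ -40378.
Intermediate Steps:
X(g) = -4*g**2/3 (X(g) = -(g + g)*(g + g)/3 = -2*g*2*g/3 = -4*g**2/3)
(-19911 + X(q)) - 1*16434 = (-19911 - 4/3*(-55)**2) - 1*16434 = (-19911 - 4/3*3025) - 16434 = (-19911 - 12100/3) - 16434 = -71833/3 - 16434 = -121135/3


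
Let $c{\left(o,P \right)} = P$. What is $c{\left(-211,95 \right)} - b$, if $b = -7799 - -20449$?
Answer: $-12555$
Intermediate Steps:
$b = 12650$ ($b = -7799 + 20449 = 12650$)
$c{\left(-211,95 \right)} - b = 95 - 12650 = -12555$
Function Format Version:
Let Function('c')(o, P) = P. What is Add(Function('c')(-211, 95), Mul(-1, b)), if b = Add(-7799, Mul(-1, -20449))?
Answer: -12555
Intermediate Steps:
b = 12650 (b = Add(-7799, 20449) = 12650)
Add(Function('c')(-211, 95), Mul(-1, b)) = Add(95, Mul(-1, 12650)) = Add(95, -12650) = -12555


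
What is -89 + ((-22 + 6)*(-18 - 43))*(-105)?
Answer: -102569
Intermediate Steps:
-89 + ((-22 + 6)*(-18 - 43))*(-105) = -89 - 16*(-61)*(-105) = -89 + 976*(-105) = -89 - 102480 = -102569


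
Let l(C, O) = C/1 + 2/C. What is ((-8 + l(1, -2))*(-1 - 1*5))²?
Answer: 900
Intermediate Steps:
l(C, O) = C + 2/C (l(C, O) = C*1 + 2/C = C + 2/C)
((-8 + l(1, -2))*(-1 - 1*5))² = ((-8 + (1 + 2/1))*(-1 - 1*5))² = ((-8 + (1 + 2*1))*(-1 - 5))² = ((-8 + (1 + 2))*(-6))² = ((-8 + 3)*(-6))² = (-5*(-6))² = 30² = 900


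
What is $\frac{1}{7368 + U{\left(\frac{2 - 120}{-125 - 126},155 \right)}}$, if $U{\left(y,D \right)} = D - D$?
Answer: $\frac{1}{7368} \approx 0.00013572$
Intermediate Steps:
$U{\left(y,D \right)} = 0$
$\frac{1}{7368 + U{\left(\frac{2 - 120}{-125 - 126},155 \right)}} = \frac{1}{7368 + 0} = \frac{1}{7368}$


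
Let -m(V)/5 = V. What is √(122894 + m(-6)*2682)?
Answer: √203354 ≈ 450.95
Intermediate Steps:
m(V) = -5*V
√(122894 + m(-6)*2682) = √(122894 - 5*(-6)*2682) = √(122894 + 30*2682) = √(122894 + 80460) = √203354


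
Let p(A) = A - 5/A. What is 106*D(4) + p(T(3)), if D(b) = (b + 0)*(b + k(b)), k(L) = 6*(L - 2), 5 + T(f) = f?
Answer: 13569/2 ≈ 6784.5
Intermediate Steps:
T(f) = -5 + f
k(L) = -12 + 6*L (k(L) = 6*(-2 + L) = -12 + 6*L)
D(b) = b*(-12 + 7*b) (D(b) = (b + 0)*(b + (-12 + 6*b)) = b*(-12 + 7*b))
106*D(4) + p(T(3)) = 106*(4*(-12 + 7*4)) + ((-5 + 3) - 5/(-5 + 3)) = 106*(4*(-12 + 28)) + (-2 - 5/(-2)) = 106*(4*16) + (-2 - 5*(-½)) = 106*64 + (-2 + 5/2) = 6784 + ½ = 13569/2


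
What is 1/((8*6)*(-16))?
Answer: -1/768 ≈ -0.0013021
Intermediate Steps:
1/((8*6)*(-16)) = 1/(48*(-16)) = 1/(-768) = -1/768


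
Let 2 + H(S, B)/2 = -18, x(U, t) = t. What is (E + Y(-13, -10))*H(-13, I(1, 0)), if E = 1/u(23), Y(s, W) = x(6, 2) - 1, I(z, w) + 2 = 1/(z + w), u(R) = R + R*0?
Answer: -960/23 ≈ -41.739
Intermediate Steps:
u(R) = R (u(R) = R + 0 = R)
I(z, w) = -2 + 1/(w + z) (I(z, w) = -2 + 1/(z + w) = -2 + 1/(w + z))
H(S, B) = -40 (H(S, B) = -4 + 2*(-18) = -4 - 36 = -40)
Y(s, W) = 1 (Y(s, W) = 2 - 1 = 1)
E = 1/23 ≈ 0.043478
(E + Y(-13, -10))*H(-13, I(1, 0)) = (1/23 + 1)*(-40) = (24/23)*(-40) = -960/23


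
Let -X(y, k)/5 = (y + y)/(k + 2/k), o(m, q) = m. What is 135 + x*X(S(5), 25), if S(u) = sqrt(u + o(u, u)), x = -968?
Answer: 135 + 22000*sqrt(10)/57 ≈ 1355.5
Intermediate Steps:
S(u) = sqrt(2)*sqrt(u) (S(u) = sqrt(u + u) = sqrt(2*u) = sqrt(2)*sqrt(u))
X(y, k) = -10*y/(k + 2/k) (X(y, k) = -5*(y + y)/(k + 2/k) = -5*2*y/(k + 2/k) = -10*y/(k + 2/k))
135 + x*X(S(5), 25) = 135 - (-9680)*25*sqrt(2)*sqrt(5)/(2 + 25**2) = 135 - (-9680)*25*sqrt(10)/(2 + 625) = 135 - (-9680)*25*sqrt(10)/627 = 135 - (-22000)*sqrt(10)/57 = 135 + 22000*sqrt(10)/57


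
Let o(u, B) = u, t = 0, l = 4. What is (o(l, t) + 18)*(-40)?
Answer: -880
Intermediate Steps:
(o(l, t) + 18)*(-40) = (4 + 18)*(-40) = 22*(-40) = -880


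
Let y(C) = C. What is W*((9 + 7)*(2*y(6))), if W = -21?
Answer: -4032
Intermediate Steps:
W*((9 + 7)*(2*y(6))) = -21*(9 + 7)*2*6 = -336*12 = -21*192 = -4032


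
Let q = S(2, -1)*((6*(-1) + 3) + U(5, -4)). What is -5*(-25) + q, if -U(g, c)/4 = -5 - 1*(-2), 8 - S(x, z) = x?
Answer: 179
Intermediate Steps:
S(x, z) = 8 - x
U(g, c) = 12 (U(g, c) = -4*(-5 - 1*(-2)) = -4*(-5 + 2) = -4*(-3) = 12)
q = 54 (q = (8 - 1*2)*((6*(-1) + 3) + 12) = (8 - 2)*((-6 + 3) + 12) = 6*(-3 + 12) = 6*9 = 54)
-5*(-25) + q = -5*(-25) + 54 = 125 + 54 = 179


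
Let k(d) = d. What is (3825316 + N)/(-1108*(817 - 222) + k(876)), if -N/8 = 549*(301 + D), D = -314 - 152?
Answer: -1137499/164596 ≈ -6.9109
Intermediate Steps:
D = -466
N = 724680 (N = -4392*(301 - 466) = -4392*(-165) = -8*(-90585) = 724680)
(3825316 + N)/(-1108*(817 - 222) + k(876)) = (3825316 + 724680)/(-1108*(817 - 222) + 876) = 4549996/(-1108*595 + 876) = 4549996/(-659260 + 876) = 4549996/(-658384) = 4549996*(-1/658384) = -1137499/164596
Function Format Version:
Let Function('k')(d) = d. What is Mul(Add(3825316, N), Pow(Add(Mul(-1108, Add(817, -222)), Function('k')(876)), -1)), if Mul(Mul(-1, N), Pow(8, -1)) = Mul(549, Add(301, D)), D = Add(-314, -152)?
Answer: Rational(-1137499, 164596) ≈ -6.9109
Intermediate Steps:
D = -466
N = 724680 (N = Mul(-8, Mul(549, Add(301, -466))) = Mul(-8, Mul(549, -165)) = Mul(-8, -90585) = 724680)
Mul(Add(3825316, N), Pow(Add(Mul(-1108, Add(817, -222)), Function('k')(876)), -1)) = Mul(Add(3825316, 724680), Pow(Add(Mul(-1108, Add(817, -222)), 876), -1)) = Mul(4549996, Pow(Add(Mul(-1108, 595), 876), -1)) = Mul(4549996, Pow(Add(-659260, 876), -1)) = Mul(4549996, Pow(-658384, -1)) = Mul(4549996, Rational(-1, 658384)) = Rational(-1137499, 164596)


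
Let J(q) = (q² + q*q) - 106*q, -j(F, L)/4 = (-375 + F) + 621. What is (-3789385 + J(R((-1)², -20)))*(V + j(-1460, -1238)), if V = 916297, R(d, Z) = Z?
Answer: -3487913594145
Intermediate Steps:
j(F, L) = -984 - 4*F (j(F, L) = -4*((-375 + F) + 621) = -4*(246 + F) = -984 - 4*F)
J(q) = -106*q + 2*q² (J(q) = (q² + q²) - 106*q = 2*q² - 106*q = -106*q + 2*q²)
(-3789385 + J(R((-1)², -20)))*(V + j(-1460, -1238)) = (-3789385 + 2*(-20)*(-53 - 20))*(916297 + (-984 - 4*(-1460))) = (-3789385 + 2*(-20)*(-73))*(916297 + (-984 + 5840)) = (-3789385 + 2920)*(916297 + 4856) = -3786465*921153 = -3487913594145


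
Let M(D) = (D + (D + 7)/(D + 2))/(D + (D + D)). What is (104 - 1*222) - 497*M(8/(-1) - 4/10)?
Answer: -160907/576 ≈ -279.35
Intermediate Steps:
M(D) = (D + (7 + D)/(2 + D))/(3*D) (M(D) = (D + (7 + D)/(2 + D))/(D + 2*D) = (D + (7 + D)/(2 + D))/((3*D)) = (D + (7 + D)/(2 + D))*(1/(3*D)) = (D + (7 + D)/(2 + D))/(3*D))
(104 - 1*222) - 497*M(8/(-1) - 4/10) = (104 - 1*222) - 497*(7 + (8/(-1) - 4/10)² + 3*(8/(-1) - 4/10))/(3*(8/(-1) - 4/10)*(2 + (8/(-1) - 4/10))) = (104 - 222) - 497*(7 + (8*(-1) - 4*⅒)² + 3*(8*(-1) - 4*⅒))/(3*(8*(-1) - 4*⅒)*(2 + (8*(-1) - 4*⅒))) = -118 - 497*(7 + (-8 - ⅖)² + 3*(-8 - ⅖))/(3*(-8 - ⅖)*(2 + (-8 - ⅖))) = -118 - 497*(7 + (-42/5)² + 3*(-42/5))/(3*(-42/5)*(2 - 42/5)) = -118 - 497*(-5)*(7 + 1764/25 - 126/5)/(3*42*(-32/5)) = -118 - 497*(-5)*(-5)*1309/(3*42*32*25) = -118 - 497*187/576 = -118 - 92939/576 = -160907/576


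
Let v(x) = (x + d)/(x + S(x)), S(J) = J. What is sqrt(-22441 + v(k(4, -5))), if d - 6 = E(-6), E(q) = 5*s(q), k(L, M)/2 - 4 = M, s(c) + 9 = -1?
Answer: I*sqrt(89718)/2 ≈ 149.76*I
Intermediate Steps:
s(c) = -10 (s(c) = -9 - 1 = -10)
k(L, M) = 8 + 2*M
E(q) = -50 (E(q) = 5*(-10) = -50)
d = -44 (d = 6 - 50 = -44)
v(x) = (-44 + x)/(2*x) (v(x) = (x - 44)/(x + x) = (-44 + x)/((2*x)) = (-44 + x)*(1/(2*x)) = (-44 + x)/(2*x))
sqrt(-22441 + v(k(4, -5))) = sqrt(-22441 + (-44 + (8 + 2*(-5)))/(2*(8 + 2*(-5)))) = sqrt(-22441 + (-44 + (8 - 10))/(2*(8 - 10))) = sqrt(-22441 + (1/2)*(-44 - 2)/(-2)) = sqrt(-22441 + (1/2)*(-1/2)*(-46)) = sqrt(-22441 + 23/2) = sqrt(-44859/2) = I*sqrt(89718)/2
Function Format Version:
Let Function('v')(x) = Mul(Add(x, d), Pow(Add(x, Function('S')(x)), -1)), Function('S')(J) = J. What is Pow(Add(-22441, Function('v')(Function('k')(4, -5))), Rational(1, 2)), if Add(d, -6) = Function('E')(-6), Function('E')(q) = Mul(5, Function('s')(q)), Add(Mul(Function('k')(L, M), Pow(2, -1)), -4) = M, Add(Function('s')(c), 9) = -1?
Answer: Mul(Rational(1, 2), I, Pow(89718, Rational(1, 2))) ≈ Mul(149.76, I)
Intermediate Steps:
Function('s')(c) = -10 (Function('s')(c) = Add(-9, -1) = -10)
Function('k')(L, M) = Add(8, Mul(2, M))
Function('E')(q) = -50 (Function('E')(q) = Mul(5, -10) = -50)
d = -44 (d = Add(6, -50) = -44)
Function('v')(x) = Mul(Rational(1, 2), Pow(x, -1), Add(-44, x)) (Function('v')(x) = Mul(Add(x, -44), Pow(Add(x, x), -1)) = Mul(Add(-44, x), Pow(Mul(2, x), -1)) = Mul(Add(-44, x), Mul(Rational(1, 2), Pow(x, -1))) = Mul(Rational(1, 2), Pow(x, -1), Add(-44, x)))
Pow(Add(-22441, Function('v')(Function('k')(4, -5))), Rational(1, 2)) = Pow(Add(-22441, Mul(Rational(1, 2), Pow(Add(8, Mul(2, -5)), -1), Add(-44, Add(8, Mul(2, -5))))), Rational(1, 2)) = Pow(Add(-22441, Mul(Rational(1, 2), Pow(Add(8, -10), -1), Add(-44, Add(8, -10)))), Rational(1, 2)) = Pow(Add(-22441, Mul(Rational(1, 2), Pow(-2, -1), Add(-44, -2))), Rational(1, 2)) = Pow(Add(-22441, Mul(Rational(1, 2), Rational(-1, 2), -46)), Rational(1, 2)) = Pow(Add(-22441, Rational(23, 2)), Rational(1, 2)) = Pow(Rational(-44859, 2), Rational(1, 2)) = Mul(Rational(1, 2), I, Pow(89718, Rational(1, 2)))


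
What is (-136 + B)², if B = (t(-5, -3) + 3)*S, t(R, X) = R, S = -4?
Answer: 16384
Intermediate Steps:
B = 8 (B = (-5 + 3)*(-4) = -2*(-4) = 8)
(-136 + B)² = (-136 + 8)² = (-128)² = 16384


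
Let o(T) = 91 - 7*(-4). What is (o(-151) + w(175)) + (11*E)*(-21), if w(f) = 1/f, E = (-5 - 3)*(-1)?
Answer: -302574/175 ≈ -1729.0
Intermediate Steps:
o(T) = 119 (o(T) = 91 - 1*(-28) = 91 + 28 = 119)
E = 8 (E = -8*(-1) = 8)
(o(-151) + w(175)) + (11*E)*(-21) = (119 + 1/175) + (11*8)*(-21) = (119 + 1/175) + 88*(-21) = 20826/175 - 1848 = -302574/175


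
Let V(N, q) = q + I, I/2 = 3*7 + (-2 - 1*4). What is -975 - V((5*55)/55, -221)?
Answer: -784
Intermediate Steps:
I = 30 (I = 2*(3*7 + (-2 - 1*4)) = 2*(21 + (-2 - 4)) = 2*(21 - 6) = 2*15 = 30)
V(N, q) = 30 + q (V(N, q) = q + 30 = 30 + q)
-975 - V((5*55)/55, -221) = -975 - (30 - 221) = -975 - 1*(-191) = -975 + 191 = -784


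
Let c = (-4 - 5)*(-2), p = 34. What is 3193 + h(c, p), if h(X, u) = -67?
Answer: 3126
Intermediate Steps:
c = 18 (c = -9*(-2) = 18)
3193 + h(c, p) = 3193 - 67 = 3126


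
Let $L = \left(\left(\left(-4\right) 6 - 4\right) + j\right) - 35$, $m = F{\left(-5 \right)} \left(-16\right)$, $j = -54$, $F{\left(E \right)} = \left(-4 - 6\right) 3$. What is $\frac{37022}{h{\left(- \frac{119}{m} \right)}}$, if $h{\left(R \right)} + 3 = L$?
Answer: $- \frac{18511}{60} \approx -308.52$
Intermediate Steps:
$F{\left(E \right)} = -30$ ($F{\left(E \right)} = \left(-4 - 6\right) 3 = \left(-10\right) 3 = -30$)
$m = 480$ ($m = \left(-30\right) \left(-16\right) = 480$)
$L = -117$ ($L = \left(\left(\left(-4\right) 6 - 4\right) - 54\right) - 35 = \left(\left(-24 - 4\right) - 54\right) - 35 = \left(-28 - 54\right) - 35 = -82 - 35 = -117$)
$h{\left(R \right)} = -120$ ($h{\left(R \right)} = -3 - 117 = -120$)
$\frac{37022}{h{\left(- \frac{119}{m} \right)}} = \frac{37022}{-120} = 37022 \left(- \frac{1}{120}\right) = - \frac{18511}{60}$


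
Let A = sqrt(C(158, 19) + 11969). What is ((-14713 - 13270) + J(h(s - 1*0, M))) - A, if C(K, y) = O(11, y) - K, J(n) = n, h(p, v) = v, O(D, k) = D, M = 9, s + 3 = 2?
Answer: -27974 - sqrt(11822) ≈ -28083.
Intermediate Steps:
s = -1 (s = -3 + 2 = -1)
C(K, y) = 11 - K
A = sqrt(11822) (A = sqrt((11 - 1*158) + 11969) = sqrt((11 - 158) + 11969) = sqrt(-147 + 11969) = sqrt(11822) ≈ 108.73)
((-14713 - 13270) + J(h(s - 1*0, M))) - A = ((-14713 - 13270) + 9) - sqrt(11822) = (-27983 + 9) - sqrt(11822) = -27974 - sqrt(11822)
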